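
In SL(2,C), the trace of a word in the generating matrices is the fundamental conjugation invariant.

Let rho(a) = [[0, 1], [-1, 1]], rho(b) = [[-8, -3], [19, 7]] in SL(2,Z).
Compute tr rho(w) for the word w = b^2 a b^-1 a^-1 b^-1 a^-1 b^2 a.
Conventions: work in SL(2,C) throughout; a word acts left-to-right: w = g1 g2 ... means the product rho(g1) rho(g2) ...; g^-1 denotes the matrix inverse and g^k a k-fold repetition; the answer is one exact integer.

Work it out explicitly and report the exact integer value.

754291

rho(b) = [[-8, -3], [19, 7]]
... * rho(b) = [[-8, -3], [19, 7]]  ->  [[7, 3], [-19, -8]]
... * rho(a) = [[0, 1], [-1, 1]]  ->  [[-3, 10], [8, -27]]
... * rho(b^-1) = [[7, 3], [-19, -8]]  ->  [[-211, -89], [569, 240]]
... * rho(a^-1) = [[1, -1], [1, 0]]  ->  [[-300, 211], [809, -569]]
... * rho(b^-1) = [[7, 3], [-19, -8]]  ->  [[-6109, -2588], [16474, 6979]]
... * rho(a^-1) = [[1, -1], [1, 0]]  ->  [[-8697, 6109], [23453, -16474]]
... * rho(b) = [[-8, -3], [19, 7]]  ->  [[185647, 68854], [-500630, -185677]]
... * rho(b) = [[-8, -3], [19, 7]]  ->  [[-176950, -74963], [477177, 202151]]
... * rho(a) = [[0, 1], [-1, 1]]  ->  [[74963, -251913], [-202151, 679328]]
tr = 74963 + 679328 = 754291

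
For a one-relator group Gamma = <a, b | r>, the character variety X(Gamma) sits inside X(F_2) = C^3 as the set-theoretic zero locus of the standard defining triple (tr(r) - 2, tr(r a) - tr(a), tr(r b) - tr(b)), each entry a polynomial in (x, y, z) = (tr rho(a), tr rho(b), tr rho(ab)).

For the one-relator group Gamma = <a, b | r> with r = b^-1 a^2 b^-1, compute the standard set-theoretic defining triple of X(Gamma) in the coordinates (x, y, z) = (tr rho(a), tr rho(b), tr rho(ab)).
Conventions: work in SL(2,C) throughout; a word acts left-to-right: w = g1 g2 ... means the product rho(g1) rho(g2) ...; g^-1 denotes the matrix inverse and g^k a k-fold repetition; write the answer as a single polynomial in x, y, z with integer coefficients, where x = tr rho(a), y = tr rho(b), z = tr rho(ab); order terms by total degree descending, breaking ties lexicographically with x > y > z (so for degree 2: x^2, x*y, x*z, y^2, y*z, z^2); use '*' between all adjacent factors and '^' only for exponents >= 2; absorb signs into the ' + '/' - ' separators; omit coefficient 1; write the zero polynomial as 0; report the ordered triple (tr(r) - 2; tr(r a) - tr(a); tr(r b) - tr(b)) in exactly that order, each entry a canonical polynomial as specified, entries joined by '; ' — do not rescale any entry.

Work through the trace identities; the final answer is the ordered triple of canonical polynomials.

and trace(a^2) = trace(a) trace(a) - trace(1) = x^2 - 2
next, trace(a^2 b) = trace(a) trace(b a) - trace(b) = x*z - y
trace(a^2 b^-1) = trace(a^2) trace(b) - trace(a^2 b) = x^2*y - x*z - y
trace(b^-1 a^2 b^-1) = trace(a^2 b^-1) trace(b) - trace(a^2) = x^2*y^2 - x*y*z - x^2 - y^2 + 2
and trace(a^3) = trace(a) trace(a^2) - trace(a) = x^3 - 3*x
and trace(a^3 b) = trace(a) trace(b a^2) - trace(b a) = x^2*z - x*y - z
and trace(a^2 b^-1 a) = trace(a^3) trace(b) - trace(a^3 b) = x^3*y - x^2*z - 2*x*y + z
trace(b a b a) = trace(a b) trace(a b) - trace(1)   [split at repeated a] = z^2 - 2
trace(b a b) = trace(b) trace(a b) - trace(a) = y*z - x
next, trace(a b a^2 b) = trace(a) trace(b a b a) - trace(b a b) = x*z^2 - y*z - x
trace(a^2 b^-1 a b) = trace(a b a^2) trace(b) - trace(a b a^2 b) = x^2*y*z - x*y^2 - x*z^2 + x
trace(b^-1 a^2 b^-1 a) = trace(a^2 b^-1 a) trace(b) - trace(a^2 b^-1 a b) = x^3*y^2 - 2*x^2*y*z - x*y^2 + x*z^2 + y*z - x
assemble the triple (trace(r) - 2; trace(r a) - x; trace(r b) - y)

x^2*y^2 - x*y*z - x^2 - y^2; x^3*y^2 - 2*x^2*y*z - x*y^2 + x*z^2 + y*z - 2*x; x^2*y - x*z - 2*y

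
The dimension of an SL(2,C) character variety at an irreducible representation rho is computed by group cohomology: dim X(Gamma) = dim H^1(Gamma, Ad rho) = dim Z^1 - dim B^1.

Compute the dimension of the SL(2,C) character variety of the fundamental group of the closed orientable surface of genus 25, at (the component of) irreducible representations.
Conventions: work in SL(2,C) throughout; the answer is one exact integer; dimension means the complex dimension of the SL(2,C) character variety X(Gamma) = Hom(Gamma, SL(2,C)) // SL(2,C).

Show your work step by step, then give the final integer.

pi_1 of the closed genus-25 surface has 50 generators bound by the single product-of-commutators relator.
Unconstrained cocycle data is one sl_2 vector per generator (150 dimensions), cut by the relator condition d_2(z) = 0.
d_2 is surjective at irreducible rho (its cokernel H^2 is dual to H^0 = 0), so dim Z^1 = 150 - 3 = 147.
Coboundaries contribute dim B^1 = 3 (injective at irreducible rho).
dim X = dim H^1 = 147 - 3 = 144.

144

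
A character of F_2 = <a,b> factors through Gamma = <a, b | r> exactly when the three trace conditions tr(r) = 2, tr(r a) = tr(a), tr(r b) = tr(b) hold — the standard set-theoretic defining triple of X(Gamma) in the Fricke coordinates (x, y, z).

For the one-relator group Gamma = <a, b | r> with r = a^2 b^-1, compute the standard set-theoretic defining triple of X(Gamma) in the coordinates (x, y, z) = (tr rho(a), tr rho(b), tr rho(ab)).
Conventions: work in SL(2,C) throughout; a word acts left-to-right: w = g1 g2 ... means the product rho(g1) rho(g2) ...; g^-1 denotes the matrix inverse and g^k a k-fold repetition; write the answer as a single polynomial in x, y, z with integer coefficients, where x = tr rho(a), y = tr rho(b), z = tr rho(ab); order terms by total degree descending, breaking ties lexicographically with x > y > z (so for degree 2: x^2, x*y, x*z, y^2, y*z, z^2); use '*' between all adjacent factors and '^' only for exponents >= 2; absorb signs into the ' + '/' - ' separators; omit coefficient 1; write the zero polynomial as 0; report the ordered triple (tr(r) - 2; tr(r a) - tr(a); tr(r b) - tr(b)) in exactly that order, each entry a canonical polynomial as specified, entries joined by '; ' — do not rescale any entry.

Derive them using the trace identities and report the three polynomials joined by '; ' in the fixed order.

x^2*y - x*z - y - 2; x^3*y - x^2*z - 2*x*y - x + z; x^2 - y - 2

trace(a^2) = trace(a)*trace(a) - trace(1) = x^2 - 2
and trace(a^2 b) = trace(a)*trace(b a) - trace(b) = x*z - y
trace(a^2 b^-1) = trace(a^2)*trace(b) - trace(a^2 b) = x^2*y - x*z - y
next, trace(a^3) = trace(a)*trace(a^2) - trace(a) = x^3 - 3*x
next, trace(a^3 b) = trace(a)*trace(b a^2) - trace(b a) = x^2*z - x*y - z
and trace(a^2 b^-1 a) = trace(a^3)*trace(b) - trace(a^3 b) = x^3*y - x^2*z - 2*x*y + z
assemble the triple (trace(r) - 2; trace(r a) - x; trace(r b) - y)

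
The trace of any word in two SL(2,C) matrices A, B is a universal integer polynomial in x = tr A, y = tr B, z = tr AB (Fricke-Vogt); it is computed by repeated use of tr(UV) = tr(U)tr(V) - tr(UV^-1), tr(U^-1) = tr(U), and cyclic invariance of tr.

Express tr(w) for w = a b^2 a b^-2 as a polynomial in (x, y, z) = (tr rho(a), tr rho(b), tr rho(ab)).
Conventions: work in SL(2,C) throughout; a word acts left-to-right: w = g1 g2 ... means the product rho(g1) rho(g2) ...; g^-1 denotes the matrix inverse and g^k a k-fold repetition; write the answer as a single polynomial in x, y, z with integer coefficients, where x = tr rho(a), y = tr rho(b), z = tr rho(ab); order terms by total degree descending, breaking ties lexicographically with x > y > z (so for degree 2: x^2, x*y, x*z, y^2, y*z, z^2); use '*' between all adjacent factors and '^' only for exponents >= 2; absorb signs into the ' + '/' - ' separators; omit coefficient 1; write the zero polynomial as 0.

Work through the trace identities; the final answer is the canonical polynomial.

trace(a^2 b) = trace(a)*trace(b a) - trace(b) = x*z - y
trace(a^2) = trace(a)*trace(a) - trace(1) = x^2 - 2
trace(a b^2 a) = trace(b)*trace(a^2 b) - trace(a^2) = x*y*z - x^2 - y^2 + 2
so trace(a b a b) = trace(a b)*trace(a b) - trace(1)   [split at repeated a] = z^2 - 2
reduce: trace(a b^2 a b) = trace(b)*trace(a b a b) - trace(a b a) = y*z^2 - x*z - y
trace(b^-1 a b^2 a) = trace(a b^2 a)*trace(b) - trace(a b^2 a b) = x*y^2*z - x^2*y - y^3 - y*z^2 + x*z + 3*y
so trace(a b^2 a b^-2) = trace(b^-1 a b^2 a)*trace(b) - trace(b^-1 a b^2 a b) = x*y^3*z - x^2*y^2 - y^4 - y^2*z^2 + x^2 + 4*y^2 - 2

x*y^3*z - x^2*y^2 - y^4 - y^2*z^2 + x^2 + 4*y^2 - 2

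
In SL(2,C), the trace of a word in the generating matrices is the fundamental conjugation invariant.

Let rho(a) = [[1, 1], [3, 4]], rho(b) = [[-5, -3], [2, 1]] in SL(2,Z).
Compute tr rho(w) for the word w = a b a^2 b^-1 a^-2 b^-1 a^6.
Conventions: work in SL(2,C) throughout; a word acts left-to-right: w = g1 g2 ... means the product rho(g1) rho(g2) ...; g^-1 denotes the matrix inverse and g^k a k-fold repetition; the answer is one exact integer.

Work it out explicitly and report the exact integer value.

rho(a) = [[1, 1], [3, 4]]
... * rho(b) = [[-5, -3], [2, 1]]  ->  [[-3, -2], [-7, -5]]
... * rho(a) = [[1, 1], [3, 4]]  ->  [[-9, -11], [-22, -27]]
... * rho(a) = [[1, 1], [3, 4]]  ->  [[-42, -53], [-103, -130]]
... * rho(b^-1) = [[1, 3], [-2, -5]]  ->  [[64, 139], [157, 341]]
... * rho(a^-1) = [[4, -1], [-3, 1]]  ->  [[-161, 75], [-395, 184]]
... * rho(a^-1) = [[4, -1], [-3, 1]]  ->  [[-869, 236], [-2132, 579]]
... * rho(b^-1) = [[1, 3], [-2, -5]]  ->  [[-1341, -3787], [-3290, -9291]]
... * rho(a) = [[1, 1], [3, 4]]  ->  [[-12702, -16489], [-31163, -40454]]
... * rho(a) = [[1, 1], [3, 4]]  ->  [[-62169, -78658], [-152525, -192979]]
... * rho(a) = [[1, 1], [3, 4]]  ->  [[-298143, -376801], [-731462, -924441]]
... * rho(a) = [[1, 1], [3, 4]]  ->  [[-1428546, -1805347], [-3504785, -4429226]]
... * rho(a) = [[1, 1], [3, 4]]  ->  [[-6844587, -8649934], [-16792463, -21221689]]
... * rho(a) = [[1, 1], [3, 4]]  ->  [[-32794389, -41444323], [-80457530, -101679219]]
tr = -32794389 + -101679219 = -134473608

-134473608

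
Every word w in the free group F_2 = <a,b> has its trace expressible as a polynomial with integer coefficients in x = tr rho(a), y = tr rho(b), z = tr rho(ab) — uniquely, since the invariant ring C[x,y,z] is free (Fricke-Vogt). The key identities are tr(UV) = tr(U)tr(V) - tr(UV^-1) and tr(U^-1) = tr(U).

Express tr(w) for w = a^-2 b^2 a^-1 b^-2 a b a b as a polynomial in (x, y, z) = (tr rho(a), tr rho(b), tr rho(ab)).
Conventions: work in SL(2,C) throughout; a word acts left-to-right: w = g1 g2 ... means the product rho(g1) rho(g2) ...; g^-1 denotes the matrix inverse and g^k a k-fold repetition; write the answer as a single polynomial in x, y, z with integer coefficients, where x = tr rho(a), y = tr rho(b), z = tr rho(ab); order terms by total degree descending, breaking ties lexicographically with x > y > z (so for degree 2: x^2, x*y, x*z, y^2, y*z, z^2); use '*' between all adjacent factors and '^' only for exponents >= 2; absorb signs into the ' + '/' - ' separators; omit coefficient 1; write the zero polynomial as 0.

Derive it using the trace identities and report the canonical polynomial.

-x^3*y^4*z^2 + x^4*y^3*z + x^2*y^5*z + 2*x^2*y^3*z^3 - x*y^2*z^4 - x^4*y*z - 7*x^2*y^3*z - x^2*y*z^3 - y^5*z - y^3*z^3 + x^3*y^2 + x*y^4 + 4*x*y^2*z^2 + 6*x^2*y*z + 5*y^3*z + y*z^3 - x^3 - 4*x*y^2 - x*z^2 - 5*y*z + 3*x

apply: tr(a b a b) = tr(a b) * tr(a b) - tr(1)   [split at a repeated a] = z^2 - 2
tr(a b a) = tr(a) * tr(b a) - tr(b)   [square of a] = x*z - y
tr(b a b a b) = tr(b) * tr(a b a b) - tr(a b a)   [square of b] = y*z^2 - x*z - y
tr(b a b a b a) = tr(a b) * tr(a b a b) - tr(a^-1 b^-1)   [split at a repeated a] = z^3 - 3*z
tr(a b a b a^-1 b) = tr(b a b a b) * tr(a) - tr(b a b a b a)   [inverse elimination on a] = x*y*z^2 - x^2*z - z^3 - x*y + 3*z
apply: tr(b a b) = tr(b) * tr(a b) - tr(a)   [square of b] = y*z - x
use: tr(a^2 b a b) = tr(a) * tr(b a b a) - tr(b a b)   [square of a] = x*z^2 - y*z - x
tr(a^2 b a) = tr(a) * tr(b a^2) - tr(b a)   [square of a] = x^2*z - x*y - z
apply: tr(b a^2 b a b) = tr(b) * tr(a^2 b a b) - tr(a^2 b a)   [square of b] = x*y*z^2 - x^2*z - y^2*z + z
use: tr(b^2 a^2 b a b) = tr(b) * tr(b a^2 b a b) - tr(b a^2 b a)   [square of b] = x*y^2*z^2 - x^2*y*z - y^3*z - x*z^2 + 2*y*z + x
tr(a^2 b a b a b) = tr(a) * tr(b a b a b a) - tr(b a b a b)   [square of a] = x*z^3 - y*z^2 - 2*x*z + y
apply: tr(a^2 b a b a) = tr(a) * tr(b a b a^2) - tr(b a b a)   [square of a] = x^2*z^2 - x*y*z - x^2 - z^2 + 2
apply: tr(b^2 a^2 b a b a) = tr(b) * tr(a^2 b a b a b) - tr(a^2 b a b a)   [square of b] = x*y*z^3 - x^2*z^2 - y^2*z^2 - x*y*z + x^2 + y^2 + z^2 - 2
tr(a b a b a^-1 b^2 a) = tr(b^2 a^2 b a b) * tr(a) - tr(b^2 a^2 b a b a)   [inverse elimination on a] = x^2*y^2*z^2 - x^3*y*z - x*y^3*z - x*y*z^3 + y^2*z^2 + 3*x*y*z - y^2 - z^2 + 2
use: tr(a b a b a b^2) = tr(b) * tr(a b a b a b) - tr(a b a b a)   [square of b] = y*z^3 - x*z^2 - 2*y*z + x
tr(b^2 a b a b a b) = tr(b) * tr(a b a b a b^2) - tr(a b a b a b)   [square of b] = y^2*z^3 - x*y*z^2 - 2*y^2*z - z^3 + x*y + 3*z
tr(a b a b a b a b) = tr(b a) * tr(b a b a b a) - tr(b^-1 a^-1 b^-1 a^-1)   [split at a repeated b] = z^4 - 4*z^2 + 2
apply: tr(b^2 a b a b a b a) = tr(b) * tr(a b a b a b a b) - tr(a b a b a b a)   [square of b] = y*z^4 - x*z^3 - 3*y*z^2 + 2*x*z + y
tr(a b a b a^-1 b^2 a b) = tr(b^2 a b a b a b) * tr(a) - tr(b^2 a b a b a b a)   [inverse elimination on a] = x*y^2*z^3 - x^2*y*z^2 - y*z^4 - 2*x*y^2*z + x^2*y + 3*y*z^2 + x*z - y
tr(b^-1 a b a b a^-1 b^2 a) = tr(a b a b a^-1 b^2 a) * tr(b) - tr(a b a b a^-1 b^2 a b)   [inverse elimination on b] = x^2*y^3*z^2 - x^3*y^2*z - x*y^4*z - 2*x*y^2*z^3 + x^2*y*z^2 + y^3*z^2 + y*z^4 + 5*x*y^2*z - x^2*y - y^3 - 4*y*z^2 - x*z + 3*y
tr(b^-1 a b a b a^-1 b^2 a^-1) = tr(b^-1 a b a b a^-1 b^2) * tr(a) - tr(b^-1 a b a b a^-1 b^2 a)   [inverse elimination on a] = -x^2*y^3*z^2 + x^3*y^2*z + x*y^4*z + 2*x*y^2*z^3 - y^3*z^2 - y*z^4 - x^3*z - 5*x*y^2*z - x*z^3 + y^3 + 4*y*z^2 + 4*x*z - 3*y
use: tr(b^2 a b) = tr(b) * tr(a b^2) - tr(a b)   [square of b] = y^2*z - x*y - z
tr(b^3 a b) = tr(b) * tr(b^2 a b) - tr(b^2 a)   [square of b] = y^3*z - x*y^2 - 2*y*z + x
apply: tr(b^3 a b a) = tr(b) * tr(b a b a b) - tr(b a b a)   [square of b] = y^2*z^2 - x*y*z - y^2 - z^2 + 2
use: tr(b a b a^-1 b^2) = tr(b^3 a b) * tr(a) - tr(b^3 a b a)   [inverse elimination on a] = x*y^3*z - x^2*y^2 - y^2*z^2 - x*y*z + x^2 + y^2 + z^2 - 2
tr(b^2 a^-1 b^-2 a b a b a^-1) = tr(b^-1 a b a b a^-1 b^2 a^-1) * tr(b) - tr(b^-1 a b a b a^-1 b^2 a^-1 b)   [inverse elimination on b] = -x^2*y^4*z^2 + x^3*y^3*z + x*y^5*z + 2*x*y^3*z^3 - y^4*z^2 - y^2*z^4 - x^3*y*z - 6*x*y^3*z - x*y*z^3 + x^2*y^2 + y^4 + 5*y^2*z^2 + 5*x*y*z - x^2 - 4*y^2 - z^2 + 2
apply: tr(b a b a b^3) = tr(b) * tr(a b a b^3) - tr(a b a b^2)   [square of b] = y^3*z^2 - x*y^2*z - y^3 - 2*y*z^2 + x*z + 3*y
tr(a b a b^3 a^-1 b) = tr(b a b a b^3) * tr(a) - tr(b a b a b^3 a)   [inverse elimination on a] = x*y^3*z^2 - x^2*y^2*z - y^2*z^3 - x*y^3 - x*y*z^2 + x^2*z + 2*y^2*z + z^3 + 2*x*y - 3*z
use: tr(b^-1 a b a b^3 a^-1) = tr(a b a b^3 a^-1) * tr(b) - tr(a b a b^3 a^-1 b)   [inverse elimination on b] = -x*y^3*z^2 + x^2*y^2*z + y^4*z + y^2*z^3 + x*y*z^2 - x^2*z - 4*y^2*z - z^3 - x*y + 3*z
tr(b^2 a^-1 b^-2 a b a b) = tr(b^-1 a b a b^3 a^-1) * tr(b) - tr(b^-1 a b a b^3 a^-1 b)   [inverse elimination on b] = -x*y^4*z^2 + x^2*y^3*z + y^5*z + y^3*z^3 + x*y^2*z^2 - x^2*y*z - 5*y^3*z - y*z^3 + 5*y*z - x
apply: tr(a^-2 b^2 a^-1 b^-2 a b a b) = tr(b^2 a^-1 b^-2 a b a b a^-1) * tr(a) - tr(b^2 a^-1 b^-2 a b a b)   [inverse elimination on a] = -x^3*y^4*z^2 + x^4*y^3*z + x^2*y^5*z + 2*x^2*y^3*z^3 - x*y^2*z^4 - x^4*y*z - 7*x^2*y^3*z - x^2*y*z^3 - y^5*z - y^3*z^3 + x^3*y^2 + x*y^4 + 4*x*y^2*z^2 + 6*x^2*y*z + 5*y^3*z + y*z^3 - x^3 - 4*x*y^2 - x*z^2 - 5*y*z + 3*x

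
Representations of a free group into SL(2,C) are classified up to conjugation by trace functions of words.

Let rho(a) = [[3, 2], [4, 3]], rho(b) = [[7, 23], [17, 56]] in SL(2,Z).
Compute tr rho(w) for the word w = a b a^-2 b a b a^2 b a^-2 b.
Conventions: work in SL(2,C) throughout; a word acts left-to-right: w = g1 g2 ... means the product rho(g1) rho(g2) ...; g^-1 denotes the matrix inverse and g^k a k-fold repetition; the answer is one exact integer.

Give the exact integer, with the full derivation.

17916014549727

rho(a) = [[3, 2], [4, 3]]
... * rho(b) = [[7, 23], [17, 56]]  ->  [[55, 181], [79, 260]]
... * rho(a^-1) = [[3, -2], [-4, 3]]  ->  [[-559, 433], [-803, 622]]
... * rho(a^-1) = [[3, -2], [-4, 3]]  ->  [[-3409, 2417], [-4897, 3472]]
... * rho(b) = [[7, 23], [17, 56]]  ->  [[17226, 56945], [24745, 81801]]
... * rho(a) = [[3, 2], [4, 3]]  ->  [[279458, 205287], [401439, 294893]]
... * rho(b) = [[7, 23], [17, 56]]  ->  [[5446085, 17923606], [7823254, 25747105]]
... * rho(a) = [[3, 2], [4, 3]]  ->  [[88032679, 64662988], [126458182, 92887823]]
... * rho(a) = [[3, 2], [4, 3]]  ->  [[522749989, 370054322], [750925838, 531579833]]
... * rho(b) = [[7, 23], [17, 56]]  ->  [[9950173397, 32746291779], [14293338027, 47039764922]]
... * rho(a^-1) = [[3, -2], [-4, 3]]  ->  [[-101134646925, 78338528543], [-145279045607, 112532618712]]
... * rho(a^-1) = [[3, -2], [-4, 3]]  ->  [[-616758054947, 437284879479], [-885967611669, 628155947350]]
... * rho(b) = [[7, 23], [17, 56]]  ->  [[3116536566514, 10302517987043], [4476877823267, 14799477983213]]
tr = 3116536566514 + 14799477983213 = 17916014549727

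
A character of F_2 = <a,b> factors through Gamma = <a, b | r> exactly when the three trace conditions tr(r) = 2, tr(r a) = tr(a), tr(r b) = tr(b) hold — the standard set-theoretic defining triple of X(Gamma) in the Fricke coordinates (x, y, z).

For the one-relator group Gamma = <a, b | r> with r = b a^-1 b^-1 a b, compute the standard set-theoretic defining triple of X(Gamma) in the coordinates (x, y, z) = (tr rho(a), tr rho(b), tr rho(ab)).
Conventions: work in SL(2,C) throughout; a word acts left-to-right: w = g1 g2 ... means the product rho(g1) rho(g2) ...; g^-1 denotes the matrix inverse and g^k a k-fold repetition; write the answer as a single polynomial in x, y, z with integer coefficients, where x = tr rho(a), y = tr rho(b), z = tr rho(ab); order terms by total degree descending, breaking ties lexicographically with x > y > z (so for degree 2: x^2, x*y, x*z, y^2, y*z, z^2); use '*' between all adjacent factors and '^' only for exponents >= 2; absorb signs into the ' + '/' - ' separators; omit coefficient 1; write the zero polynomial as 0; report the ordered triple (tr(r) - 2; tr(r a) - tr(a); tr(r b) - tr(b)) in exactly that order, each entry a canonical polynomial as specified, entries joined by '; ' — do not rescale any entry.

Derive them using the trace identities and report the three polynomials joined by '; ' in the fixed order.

-x*y^2*z + x^2*y + y^3 + y*z^2 - 3*y - 2; -x*y*z^2 + x^2*z + y^2*z + z^3 - x - 3*z; -x*y^3*z + x^2*y^2 + y^4 + y^2*z^2 + x*y*z - x^2 - 4*y^2 - z^2 - y + 2

trace(b^2 a) = trace(b) * trace(a b) - trace(a) = y*z - x
and trace(b^2) = trace(b) * trace(b) - trace(1) = y^2 - 2
and trace(a b^2 a) = trace(a) * trace(b^2 a) - trace(b^2) = x*y*z - x^2 - y^2 + 2
next, trace(a b a b) = trace(b a) * trace(b a) - trace(1) = z^2 - 2
next, trace(a b a) = trace(a) * trace(b a) - trace(b) = x*z - y
trace(a b^2 a b) = trace(b) * trace(a b a b) - trace(a b a) = y*z^2 - x*z - y
and trace(b^-1 a b^2 a) = trace(a b^2 a) * trace(b) - trace(a b^2 a b) = x*y^2*z - x^2*y - y^3 - y*z^2 + x*z + 3*y
and trace(b a^-1 b^-1 a b) = trace(b^-1 a b^2) * trace(a) - trace(b^-1 a b^2 a) = -x*y^2*z + x^2*y + y^3 + y*z^2 - 3*y
and trace(a b a b a) = trace(a) * trace(b a b a) - trace(b a b)  (reduce the a square) = x*z^2 - y*z - x
next, trace(a b a b a b) = trace(b a b a) * trace(b a) - trace(a b)  (split on b) = z^3 - 3*z
and trace(b^-1 a b a b a) = trace(a b a b a) * trace(b) - trace(a b a b a b)  (eliminate b^-1) = x*y*z^2 - y^2*z - z^3 - x*y + 3*z
next, trace(b a^-1 b^-1 a b a) = trace(b^-1 a b a b) * trace(a) - trace(b^-1 a b a b a)  (eliminate a^-1) = -x*y*z^2 + x^2*z + y^2*z + z^3 - 3*z
next, trace(a b^3 a) = trace(b) * trace(b a^2 b) - trace(b a^2) = x*y^2*z - x^2*y - y^3 - x*z + 3*y
trace(a b^3 a b) = trace(b) * trace(b a b a b) - trace(b a b a) = y^2*z^2 - x*y*z - y^2 - z^2 + 2
next, trace(b^-1 a b^3 a) = trace(a b^3 a) * trace(b) - trace(a b^3 a b) = x*y^3*z - x^2*y^2 - y^4 - y^2*z^2 + 4*y^2 + z^2 - 2
trace(b a^-1 b^-1 a b^2) = trace(b^-1 a b^3) * trace(a) - trace(b^-1 a b^3 a) = -x*y^3*z + x^2*y^2 + y^4 + y^2*z^2 + x*y*z - x^2 - 4*y^2 - z^2 + 2
assemble the triple (trace(r) - 2; trace(r a) - x; trace(r b) - y)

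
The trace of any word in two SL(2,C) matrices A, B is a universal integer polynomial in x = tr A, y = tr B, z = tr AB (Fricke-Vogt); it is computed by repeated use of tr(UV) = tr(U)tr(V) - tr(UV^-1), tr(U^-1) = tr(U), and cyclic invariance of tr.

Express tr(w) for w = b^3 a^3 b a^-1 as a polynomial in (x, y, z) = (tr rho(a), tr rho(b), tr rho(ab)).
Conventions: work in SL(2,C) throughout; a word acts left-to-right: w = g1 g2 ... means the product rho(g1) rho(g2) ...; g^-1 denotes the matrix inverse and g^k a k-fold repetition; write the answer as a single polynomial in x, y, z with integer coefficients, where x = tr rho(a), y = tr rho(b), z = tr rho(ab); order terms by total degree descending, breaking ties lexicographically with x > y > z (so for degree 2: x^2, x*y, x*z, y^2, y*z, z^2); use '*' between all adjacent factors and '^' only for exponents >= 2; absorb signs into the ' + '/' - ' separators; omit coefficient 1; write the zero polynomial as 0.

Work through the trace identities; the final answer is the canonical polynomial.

use: tr(b^2 a) = tr(b) tr(a b) - tr(a) = y*z - x
apply: tr(b^2) = tr(b) tr(b) - tr(1) = y^2 - 2
use: tr(b a^2 b) = tr(a) tr(b^2 a) - tr(b^2) = x*y*z - x^2 - y^2 + 2
tr(b a^2) = tr(a) tr(b a) - tr(b) = x*z - y
tr(a^2 b^3) = tr(b) tr(b a^2 b) - tr(b a^2) = x*y^2*z - x^2*y - y^3 - x*z + 3*y
tr(a b^4 a) = tr(b) tr(a^2 b^3) - tr(a^2 b^2) = x*y^3*z - x^2*y^2 - y^4 - 2*x*y*z + x^2 + 4*y^2 - 2
tr(b^2 a b) = tr(b) tr(b a b) - tr(b a) = y^2*z - x*y - z
apply: tr(a b^4) = tr(b) tr(b^2 a b) - tr(b^2 a) = y^3*z - x*y^2 - 2*y*z + x
tr(b^3 a^3 b) = tr(a) tr(a b^4 a) - tr(a b^4) = x^2*y^3*z - x^3*y^2 - x*y^4 - 2*x^2*y*z - y^3*z + x^3 + 5*x*y^2 + 2*y*z - 3*x
apply: tr(a b a b) = tr(a b) tr(a b) - tr(1)   [split at repeated a] = z^2 - 2
use: tr(b a b a b) = tr(b) tr(a b a b) - tr(a b a) = y*z^2 - x*z - y
tr(b a b^3 a) = tr(b) tr(b a b a b) - tr(b a b a) = y^2*z^2 - x*y*z - y^2 - z^2 + 2
tr(b a b^3 a^2) = tr(a) tr(b a b^3 a) - tr(b a b^3) = x*y^2*z^2 - x^2*y*z - y^3*z - x*z^2 + 2*y*z + x
apply: tr(b^3 a^3 b a) = tr(a) tr(b a b^3 a^2) - tr(b a b^3 a) = x^2*y^2*z^2 - x^3*y*z - x*y^3*z - x^2*z^2 - y^2*z^2 + 3*x*y*z + x^2 + y^2 + z^2 - 2
apply: tr(b^3 a^3 b a^-1) = tr(b^3 a^3 b) tr(a) - tr(b^3 a^3 b a) = x^3*y^3*z - x^4*y^2 - x^2*y^4 - x^2*y^2*z^2 - x^3*y*z + x^4 + 5*x^2*y^2 + x^2*z^2 + y^2*z^2 - x*y*z - 4*x^2 - y^2 - z^2 + 2

x^3*y^3*z - x^4*y^2 - x^2*y^4 - x^2*y^2*z^2 - x^3*y*z + x^4 + 5*x^2*y^2 + x^2*z^2 + y^2*z^2 - x*y*z - 4*x^2 - y^2 - z^2 + 2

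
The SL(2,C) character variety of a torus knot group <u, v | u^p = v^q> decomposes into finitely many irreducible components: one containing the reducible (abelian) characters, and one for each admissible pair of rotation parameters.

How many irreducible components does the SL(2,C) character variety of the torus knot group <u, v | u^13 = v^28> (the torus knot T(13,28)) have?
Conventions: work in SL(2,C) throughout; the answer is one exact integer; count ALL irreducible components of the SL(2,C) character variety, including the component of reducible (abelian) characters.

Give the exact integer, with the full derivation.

163

In the torus knot group T(13,28), u^13 = v^28 is central, so an irreducible representation sends it to +I or -I (Schur).
This locks tr(u) to 2*cos(pi*alpha/13), alpha in 1..12, and tr(v) to 2*cos(pi*beta/28), beta in 1..27, on each component of irreducible characters.
Consistency of u^13 = (-1)^alpha I with v^28 = (-1)^beta I forces alpha = beta (mod 2).
count pairs: odd alpha (6 choices) x odd beta (14), plus even alpha (6) x even beta (13): 6*14 + 6*13 = 162.
components with irreducible characters: 162; plus the single component of reducible (abelian) characters: total 163.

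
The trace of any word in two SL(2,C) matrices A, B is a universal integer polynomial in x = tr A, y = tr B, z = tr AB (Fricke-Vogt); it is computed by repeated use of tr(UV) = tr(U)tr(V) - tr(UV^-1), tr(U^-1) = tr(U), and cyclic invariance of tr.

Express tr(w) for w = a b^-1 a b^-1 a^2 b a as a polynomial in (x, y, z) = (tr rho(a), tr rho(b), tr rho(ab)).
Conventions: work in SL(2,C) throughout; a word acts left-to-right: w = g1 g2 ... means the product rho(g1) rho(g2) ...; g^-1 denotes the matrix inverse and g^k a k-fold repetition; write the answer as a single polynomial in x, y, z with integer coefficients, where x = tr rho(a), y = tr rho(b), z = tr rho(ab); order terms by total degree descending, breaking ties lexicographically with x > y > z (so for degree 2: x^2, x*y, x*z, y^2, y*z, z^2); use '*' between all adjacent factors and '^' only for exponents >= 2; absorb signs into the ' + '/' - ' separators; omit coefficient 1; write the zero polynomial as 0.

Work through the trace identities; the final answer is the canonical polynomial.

tr(b a^2) = tr(a)*tr(b a) - tr(b) = x*z - y
tr(b a^3) = tr(a)*tr(b a^2) - tr(b a) = x^2*z - x*y - z
tr(a b a^3) = tr(a)*tr(b a^3) - tr(b a^2) = x^3*z - x^2*y - 2*x*z + y
tr(a^3 b a^2) = tr(a)*tr(a b a^3) - tr(a b a^2) = x^4*z - x^3*y - 3*x^2*z + 2*x*y + z
tr(b a b a) = tr(a b)*tr(a b) - tr(1) = z^2 - 2
tr(b a b) = tr(b)*tr(a b) - tr(a) = y*z - x
tr(b a^2 b a) = tr(a)*tr(b a b a) - tr(b a b) = x*z^2 - y*z - x
tr(b^2) = tr(b)*tr(b) - tr(1) = y^2 - 2
tr(b a^2 b) = tr(a)*tr(b^2 a) - tr(b^2) = x*y*z - x^2 - y^2 + 2
tr(b a^2 b a^2) = tr(a)*tr(b a^2 b a) - tr(b a^2 b) = x^2*z^2 - 2*x*y*z + y^2 - 2
tr(a^3 b a^2 b) = tr(a)*tr(b a^2 b a^2) - tr(b a^2 b a) = x^3*z^2 - 2*x^2*y*z + x*y^2 - x*z^2 + y*z - x
tr(a^2 b a^2 b^-1 a) = tr(a^3 b a^2)*tr(b) - tr(a^3 b a^2 b) = x^4*y*z - x^3*y^2 - x^3*z^2 - x^2*y*z + x*y^2 + x*z^2 + x
tr(b a b a b a) = tr(b a b a)*tr(b a) - tr(a b) = z^3 - 3*z
tr(b a b a b) = tr(b)*tr(a b a b) - tr(a b a) = y*z^2 - x*z - y
tr(b a^2 b a b a) = tr(a)*tr(b a b a b a) - tr(b a b a b) = x*z^3 - y*z^2 - 2*x*z + y
tr(b a b^2) = tr(b)*tr(b a b) - tr(b a) = y^2*z - x*y - z
tr(b a^2 b a b) = tr(a)*tr(b a b^2 a) - tr(b a b^2) = x*y*z^2 - x^2*z - y^2*z + z
tr(a b a^2 b a^2 b) = tr(a)*tr(b a^2 b a b a) - tr(b a^2 b a b) = x^2*z^3 - 2*x*y*z^2 - x^2*z + y^2*z + x*y - z
tr(a^2 b a^2 b^-1 a b) = tr(a b a^2 b a^2)*tr(b) - tr(a b a^2 b a^2 b) = x^3*y*z^2 - 2*x^2*y^2*z - x^2*z^3 + x*y^3 + x*y*z^2 + x^2*z - 2*x*y + z
tr(a b^-1 a b^-1 a^2 b a) = tr(a^2 b a^2 b^-1 a)*tr(b) - tr(a^2 b a^2 b^-1 a b) = x^4*y^2*z - x^3*y^3 - 2*x^3*y*z^2 + x^2*y^2*z + x^2*z^3 - x^2*z + 3*x*y - z

x^4*y^2*z - x^3*y^3 - 2*x^3*y*z^2 + x^2*y^2*z + x^2*z^3 - x^2*z + 3*x*y - z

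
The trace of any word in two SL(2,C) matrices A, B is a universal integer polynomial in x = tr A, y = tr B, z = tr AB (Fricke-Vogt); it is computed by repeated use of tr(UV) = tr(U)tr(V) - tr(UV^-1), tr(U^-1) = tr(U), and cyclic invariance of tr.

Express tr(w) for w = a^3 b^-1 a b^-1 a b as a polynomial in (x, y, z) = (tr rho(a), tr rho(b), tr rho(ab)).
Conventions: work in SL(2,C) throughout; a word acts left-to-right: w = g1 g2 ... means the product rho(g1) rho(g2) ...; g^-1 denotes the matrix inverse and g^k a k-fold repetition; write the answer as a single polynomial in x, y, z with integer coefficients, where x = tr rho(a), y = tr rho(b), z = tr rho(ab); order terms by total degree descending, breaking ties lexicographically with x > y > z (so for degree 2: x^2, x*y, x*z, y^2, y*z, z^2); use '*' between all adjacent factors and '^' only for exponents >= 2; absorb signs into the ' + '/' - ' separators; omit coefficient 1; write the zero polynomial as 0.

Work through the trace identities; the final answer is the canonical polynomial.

x^4*y^2*z - x^3*y^3 - 2*x^3*y*z^2 + x^2*z^3 + x^3*y + x*y^3 + 2*x*y*z^2 - 2*x^2*z - y^2*z - z^3 - x*y + 3*z

so trace(a b a) = trace(a) trace(b a) - trace(b)  (reduce the a square) = x*z - y
so trace(a b a^2) = trace(a) trace(a b a) - trace(a b)  (reduce the a square) = x^2*z - x*y - z
so trace(a^3 b a) = trace(a) trace(a b a^2) - trace(a b a)  (reduce the a square) = x^3*z - x^2*y - 2*x*z + y
reduce: trace(a^2 b a^3) = trace(a) trace(a^3 b a) - trace(a^3 b)  (reduce the a square) = x^4*z - x^3*y - 3*x^2*z + 2*x*y + z
trace(b a b a) = trace(b a) trace(b a) - trace(1)  (split on b) = z^2 - 2
trace(b a b) = trace(b) trace(a b) - trace(a)  (reduce the b square) = y*z - x
trace(b a^2 b a) = trace(a) trace(b a b a) - trace(b a b)  (reduce the a square) = x*z^2 - y*z - x
so trace(a^2) = trace(a) trace(a) - trace(1)  (reduce the a square) = x^2 - 2
trace(b a^2 b) = trace(b) trace(a^2 b) - trace(a^2)  (reduce the b square) = x*y*z - x^2 - y^2 + 2
trace(b a^2 b a^2) = trace(a) trace(b a^2 b a) - trace(b a^2 b)  (reduce the a square) = x^2*z^2 - 2*x*y*z + y^2 - 2
so trace(a^2 b a^3 b) = trace(a) trace(b a^2 b a^2) - trace(b a^2 b a)  (reduce the a square) = x^3*z^2 - 2*x^2*y*z + x*y^2 - x*z^2 + y*z - x
trace(a b a^3 b^-1 a) = trace(a^2 b a^3) trace(b) - trace(a^2 b a^3 b)  (eliminate b^-1) = x^4*y*z - x^3*y^2 - x^3*z^2 - x^2*y*z + x*y^2 + x*z^2 + x
trace(b a b a^3) = trace(a) trace(b a b a^2) - trace(b a b a)  (reduce the a square) = x^2*z^2 - x*y*z - x^2 - z^2 + 2
reduce: trace(a b a b a^3) = trace(a) trace(b a b a^3) - trace(b a b a^2)  (reduce the a square) = x^3*z^2 - x^2*y*z - x^3 - 2*x*z^2 + y*z + 3*x
trace(b a b a b a) = trace(b a b a) trace(b a) - trace(a b)  (split on b) = z^3 - 3*z
reduce: trace(b a b a b) = trace(b) trace(a b a b) - trace(a b a)  (reduce the b square) = y*z^2 - x*z - y
so trace(b a b a b a^2) = trace(a) trace(b a b a b a) - trace(b a b a b)  (reduce the a square) = x*z^3 - y*z^2 - 2*x*z + y
trace(a b a b a^3 b) = trace(a) trace(b a b a b a^2) - trace(b a b a b a)  (reduce the a square) = x^2*z^3 - x*y*z^2 - 2*x^2*z - z^3 + x*y + 3*z
trace(a b a^3 b^-1 a b) = trace(a b a b a^3) trace(b) - trace(a b a b a^3 b)  (eliminate b^-1) = x^3*y*z^2 - x^2*y^2*z - x^2*z^3 - x^3*y - x*y*z^2 + 2*x^2*z + y^2*z + z^3 + 2*x*y - 3*z
reduce: trace(a^3 b^-1 a b^-1 a b) = trace(a b a^3 b^-1 a) trace(b) - trace(a b a^3 b^-1 a b)  (eliminate b^-1) = x^4*y^2*z - x^3*y^3 - 2*x^3*y*z^2 + x^2*z^3 + x^3*y + x*y^3 + 2*x*y*z^2 - 2*x^2*z - y^2*z - z^3 - x*y + 3*z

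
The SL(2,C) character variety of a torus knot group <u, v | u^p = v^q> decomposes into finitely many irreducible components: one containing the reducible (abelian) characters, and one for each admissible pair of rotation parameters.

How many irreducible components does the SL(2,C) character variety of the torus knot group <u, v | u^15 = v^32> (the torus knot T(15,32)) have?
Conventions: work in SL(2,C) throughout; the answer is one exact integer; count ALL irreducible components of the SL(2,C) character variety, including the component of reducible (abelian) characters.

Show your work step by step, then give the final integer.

For T(15,32): irreducibility forces the central element u^15 = v^32 to one of +I, -I.
This locks tr(u) to 2*cos(pi*alpha/15), alpha in 1..14, and tr(v) to 2*cos(pi*beta/32), beta in 1..31, on each component of irreducible characters.
u^15 = (-1)^alpha I and v^32 = (-1)^beta I must agree, so alpha and beta have equal parity.
Counting: 7 odd alphas x 16 odd betas + 7 even alphas x 15 even betas = 112 + 105 = 217.
Total: 217 irreducible-character components + 1 reducible (abelian) component = 218.

218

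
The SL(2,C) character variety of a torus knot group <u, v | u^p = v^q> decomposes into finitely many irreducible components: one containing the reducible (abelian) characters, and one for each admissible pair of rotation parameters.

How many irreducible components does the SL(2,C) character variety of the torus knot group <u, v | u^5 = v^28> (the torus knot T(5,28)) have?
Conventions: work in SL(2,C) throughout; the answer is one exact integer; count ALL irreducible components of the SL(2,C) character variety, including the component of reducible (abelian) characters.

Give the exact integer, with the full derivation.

55

In the torus knot group T(5,28), u^5 = v^28 is central, so an irreducible representation sends it to +I or -I (Schur).
On an irreducible component, tr(u) is locked at 2*cos(pi*alpha/5) for some alpha in 1..4, and tr(v) at 2*cos(pi*beta/28) for some beta in 1..27.
u^5 = (-1)^alpha I and v^28 = (-1)^beta I must agree, so alpha and beta have equal parity.
Counting: 2 odd alphas x 14 odd betas + 2 even alphas x 13 even betas = 28 + 26 = 54.
Total: 54 irreducible-character components + 1 reducible (abelian) component = 55.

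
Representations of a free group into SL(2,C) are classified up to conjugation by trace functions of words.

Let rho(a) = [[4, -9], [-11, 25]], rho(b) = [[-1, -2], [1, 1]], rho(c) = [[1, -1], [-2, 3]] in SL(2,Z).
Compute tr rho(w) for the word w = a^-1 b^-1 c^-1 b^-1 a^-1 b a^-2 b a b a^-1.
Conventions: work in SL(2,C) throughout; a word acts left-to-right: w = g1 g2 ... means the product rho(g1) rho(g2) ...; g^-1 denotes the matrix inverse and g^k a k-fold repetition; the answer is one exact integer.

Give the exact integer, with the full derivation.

rho(a^-1) = [[25, 9], [11, 4]]
... * rho(b^-1) = [[1, 2], [-1, -1]]  ->  [[16, 41], [7, 18]]
... * rho(c^-1) = [[3, 1], [2, 1]]  ->  [[130, 57], [57, 25]]
... * rho(b^-1) = [[1, 2], [-1, -1]]  ->  [[73, 203], [32, 89]]
... * rho(a^-1) = [[25, 9], [11, 4]]  ->  [[4058, 1469], [1779, 644]]
... * rho(b) = [[-1, -2], [1, 1]]  ->  [[-2589, -6647], [-1135, -2914]]
... * rho(a^-1) = [[25, 9], [11, 4]]  ->  [[-137842, -49889], [-60429, -21871]]
... * rho(a^-1) = [[25, 9], [11, 4]]  ->  [[-3994829, -1440134], [-1751306, -631345]]
... * rho(b) = [[-1, -2], [1, 1]]  ->  [[2554695, 6549524], [1119961, 2871267]]
... * rho(a) = [[4, -9], [-11, 25]]  ->  [[-61825984, 140745845], [-27104093, 61702026]]
... * rho(b) = [[-1, -2], [1, 1]]  ->  [[202571829, 264397813], [88806119, 115910212]]
... * rho(a^-1) = [[25, 9], [11, 4]]  ->  [[7972671668, 2880737713], [3495165307, 1262895919]]
tr = 7972671668 + 1262895919 = 9235567587

9235567587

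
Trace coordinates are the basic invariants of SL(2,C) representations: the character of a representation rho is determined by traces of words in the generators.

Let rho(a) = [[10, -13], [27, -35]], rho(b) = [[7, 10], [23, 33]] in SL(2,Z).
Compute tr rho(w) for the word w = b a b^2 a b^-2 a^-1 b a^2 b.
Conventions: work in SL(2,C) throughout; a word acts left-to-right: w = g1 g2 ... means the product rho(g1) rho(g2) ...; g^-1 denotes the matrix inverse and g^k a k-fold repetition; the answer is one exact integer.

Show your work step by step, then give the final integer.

-255916565330210264

rho(b) = [[7, 10], [23, 33]]
... * rho(a) = [[10, -13], [27, -35]]  ->  [[340, -441], [1121, -1454]]
... * rho(b) = [[7, 10], [23, 33]]  ->  [[-7763, -11153], [-25595, -36772]]
... * rho(b) = [[7, 10], [23, 33]]  ->  [[-310860, -445679], [-1024921, -1469426]]
... * rho(a) = [[10, -13], [27, -35]]  ->  [[-15141933, 19639945], [-49923712, 64753883]]
... * rho(b^-1) = [[33, -10], [-23, 7]]  ->  [[-951402524, 288898945], [-3136821805, 952514301]]
... * rho(b^-1) = [[33, -10], [-23, 7]]  ->  [[-38040959027, 11536317855], [-125422948488, 38035818157]]
... * rho(a^-1) = [[-35, 13], [-27, 10]]  ->  [[1019952983860, -379169288801], [3362836106841, -1250140148774]]
... * rho(b) = [[7, 10], [23, 33]]  ->  [[-1581222755403, -2313056691833], [-5213370673915, -7626263841132]]
... * rho(a) = [[10, -13], [27, -35]]  ->  [[-78264758233521, 101512880034394], [-258042830449714, 334693053200515]]
... * rho(a) = [[10, -13], [27, -35]]  ->  [[1958200178593428, -2535508944168017], [6456284131916765, -8359700066171743]]
... * rho(b) = [[7, 10], [23, 33]]  ->  [[-44609304465710395, -64089793371610281], [-147079112598532734, -211307260864499869]]
tr = -44609304465710395 + -211307260864499869 = -255916565330210264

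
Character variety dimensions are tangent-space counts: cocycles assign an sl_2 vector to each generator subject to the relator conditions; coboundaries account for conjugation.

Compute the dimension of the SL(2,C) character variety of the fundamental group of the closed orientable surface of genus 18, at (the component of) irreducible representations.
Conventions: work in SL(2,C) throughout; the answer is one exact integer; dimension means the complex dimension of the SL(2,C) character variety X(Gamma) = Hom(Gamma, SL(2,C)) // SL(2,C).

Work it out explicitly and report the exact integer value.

pi_1 of the closed genus-18 surface has 36 generators bound by the single product-of-commutators relator.
A cocycle assigns one sl_2 vector per generator subject to the relator condition d_2(z) = 0: dim of the unconstrained space is 3*2g = 108.
At an irreducible rho, H^2 = coker(d_2) vanishes (Poincare duality: H^2 is dual to H^0 = invariants = 0), so d_2 is surjective onto sl_2 and dim Z^1 = 108 - 3 = 105.
dim B^1 = 3 (coboundaries, injective at irreducible rho).
dim X = dim H^1 = 105 - 3 = 102.

102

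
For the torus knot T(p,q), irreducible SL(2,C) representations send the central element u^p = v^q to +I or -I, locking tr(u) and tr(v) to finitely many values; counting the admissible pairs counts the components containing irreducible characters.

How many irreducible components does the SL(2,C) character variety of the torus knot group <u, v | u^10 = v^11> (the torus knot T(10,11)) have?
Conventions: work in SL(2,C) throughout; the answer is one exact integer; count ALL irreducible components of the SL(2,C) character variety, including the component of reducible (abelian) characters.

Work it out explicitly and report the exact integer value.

Gamma = < u, v | u^10 = v^11 > (torus knot T(10,11)); the central element u^10 = v^11 acts as +I or -I in any irreducible SL(2,C) representation.
On an irreducible component, tr(u) is locked at 2*cos(pi*alpha/10) for some alpha in 1..9, and tr(v) at 2*cos(pi*beta/11) for some beta in 1..10.
u^10 = (-1)^alpha I and v^11 = (-1)^beta I must agree, so alpha and beta have equal parity.
Enumerate parity-matched pairs: 5*5 odd-odd plus 4*5 even-even gives 45.
Total: 45 irreducible-character components + 1 reducible (abelian) component = 46.

46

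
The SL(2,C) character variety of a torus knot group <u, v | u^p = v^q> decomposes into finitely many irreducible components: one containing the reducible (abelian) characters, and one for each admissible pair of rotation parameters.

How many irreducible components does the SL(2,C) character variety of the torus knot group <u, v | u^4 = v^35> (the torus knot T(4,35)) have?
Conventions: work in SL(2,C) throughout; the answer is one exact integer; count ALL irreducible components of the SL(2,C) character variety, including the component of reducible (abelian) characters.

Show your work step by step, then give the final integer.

In the torus knot group T(4,35), u^4 = v^35 is central, so an irreducible representation sends it to +I or -I (Schur).
On an irreducible component, tr(u) is locked at 2*cos(pi*alpha/4) for some alpha in 1..3, and tr(v) at 2*cos(pi*beta/35) for some beta in 1..34.
The two central values (-1)^alpha I and (-1)^beta I must be the same matrix, so alpha and beta share a parity.
Enumerate parity-matched pairs: 2*17 odd-odd plus 1*17 even-even gives 51.
components with irreducible characters: 51; plus the single component of reducible (abelian) characters: total 52.

52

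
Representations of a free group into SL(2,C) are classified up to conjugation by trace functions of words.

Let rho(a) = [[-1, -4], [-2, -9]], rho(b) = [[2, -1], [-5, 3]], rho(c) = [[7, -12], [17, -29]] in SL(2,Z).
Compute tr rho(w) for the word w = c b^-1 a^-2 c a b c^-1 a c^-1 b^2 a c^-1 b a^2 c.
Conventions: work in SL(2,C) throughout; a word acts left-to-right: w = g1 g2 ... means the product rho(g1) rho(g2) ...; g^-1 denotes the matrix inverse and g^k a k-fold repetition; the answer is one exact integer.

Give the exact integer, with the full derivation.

-14394785701422

rho(c) = [[7, -12], [17, -29]]
... * rho(b^-1) = [[3, 1], [5, 2]]  ->  [[-39, -17], [-94, -41]]
... * rho(a^-1) = [[-9, 4], [2, -1]]  ->  [[317, -139], [764, -335]]
... * rho(a^-1) = [[-9, 4], [2, -1]]  ->  [[-3131, 1407], [-7546, 3391]]
... * rho(c) = [[7, -12], [17, -29]]  ->  [[2002, -3231], [4825, -7787]]
... * rho(a) = [[-1, -4], [-2, -9]]  ->  [[4460, 21071], [10749, 50783]]
... * rho(b) = [[2, -1], [-5, 3]]  ->  [[-96435, 58753], [-232417, 141600]]
... * rho(c^-1) = [[-29, 12], [-17, 7]]  ->  [[1797814, -745949], [4332893, -1797804]]
... * rho(a) = [[-1, -4], [-2, -9]]  ->  [[-305916, -477715], [-737285, -1151336]]
... * rho(c^-1) = [[-29, 12], [-17, 7]]  ->  [[16992719, -7014997], [40953977, -16906772]]
... * rho(b) = [[2, -1], [-5, 3]]  ->  [[69060423, -38037710], [166441814, -91674293]]
... * rho(b) = [[2, -1], [-5, 3]]  ->  [[328309396, -183173553], [791255093, -441464693]]
... * rho(a) = [[-1, -4], [-2, -9]]  ->  [[38037710, 335324393], [91674293, 808161865]]
... * rho(c^-1) = [[-29, 12], [-17, 7]]  ->  [[-6803608271, 2803723271], [-16397306202, 6757224571]]
... * rho(b) = [[2, -1], [-5, 3]]  ->  [[-27625832897, 15214778084], [-66580735259, 36668979915]]
... * rho(a) = [[-1, -4], [-2, -9]]  ->  [[-2803723271, -26429671168], [-6757224571, -63697878199]]
... * rho(a) = [[-1, -4], [-2, -9]]  ->  [[55663065607, 249081933596], [134152980969, 600309802075]]
... * rho(c) = [[7, -12], [17, -29]]  ->  [[4624034330381, -7891332861568], [11144337502058, -19018820031803]]
tr = 4624034330381 + -19018820031803 = -14394785701422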